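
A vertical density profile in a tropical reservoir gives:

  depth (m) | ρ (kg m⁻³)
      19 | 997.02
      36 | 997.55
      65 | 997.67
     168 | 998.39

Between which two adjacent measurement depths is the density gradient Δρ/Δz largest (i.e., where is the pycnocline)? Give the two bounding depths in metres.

19–36 m

Compute the density gradient over each adjacent pair:
  19–36 m: Δρ/Δz = 0.53/17 = 0.031 kg m⁻⁴
  36–65 m: Δρ/Δz = 0.12/29 = 4.1 × 10⁻³ kg m⁻⁴
  65–168 m: Δρ/Δz = 0.72/103 = 7.0 × 10⁻³ kg m⁻⁴
The largest gradient is in the 19–36 m interval — the pycnocline.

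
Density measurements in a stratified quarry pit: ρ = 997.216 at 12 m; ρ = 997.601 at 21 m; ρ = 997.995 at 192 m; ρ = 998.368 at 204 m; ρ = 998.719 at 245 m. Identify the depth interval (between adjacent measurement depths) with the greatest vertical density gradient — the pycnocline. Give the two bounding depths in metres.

12–21 m

Compute the density gradient over each adjacent pair:
  12–21 m: Δρ/Δz = 0.385/9 = 0.043 kg m⁻⁴
  21–192 m: Δρ/Δz = 0.394/171 = 2.3 × 10⁻³ kg m⁻⁴
  192–204 m: Δρ/Δz = 0.373/12 = 0.031 kg m⁻⁴
  204–245 m: Δρ/Δz = 0.351/41 = 8.6 × 10⁻³ kg m⁻⁴
The largest gradient is in the 12–21 m interval — the pycnocline.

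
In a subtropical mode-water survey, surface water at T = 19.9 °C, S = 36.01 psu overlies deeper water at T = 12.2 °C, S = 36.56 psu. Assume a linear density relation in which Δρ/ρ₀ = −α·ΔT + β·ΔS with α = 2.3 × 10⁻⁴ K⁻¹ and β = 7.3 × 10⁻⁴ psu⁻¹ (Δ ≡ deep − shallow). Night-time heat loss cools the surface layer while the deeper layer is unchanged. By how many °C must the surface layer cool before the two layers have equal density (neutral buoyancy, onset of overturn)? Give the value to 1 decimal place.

Neutral buoyancy requires Δρ = 0, i.e. −α(T_deep − T_surf′) + β(S_deep − S_surf) = 0.
T_surf′ = T_deep − (β/α)·ΔS = 12.2 − (7.3 × 10⁻⁴/2.3 × 10⁻⁴)·(+0.55) = 10.454 °C.
Cooling required: 19.9 − (10.454) = 9.446 °C.

9.4 °C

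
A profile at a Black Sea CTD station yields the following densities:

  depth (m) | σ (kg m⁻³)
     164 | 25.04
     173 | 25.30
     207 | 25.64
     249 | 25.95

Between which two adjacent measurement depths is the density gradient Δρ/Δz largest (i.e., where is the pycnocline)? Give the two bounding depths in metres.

164–173 m

Compute the density gradient over each adjacent pair:
  164–173 m: Δρ/Δz = 0.26/9 = 0.029 kg m⁻⁴
  173–207 m: Δρ/Δz = 0.34/34 = 0.010 kg m⁻⁴
  207–249 m: Δρ/Δz = 0.31/42 = 7.4 × 10⁻³ kg m⁻⁴
The largest gradient is in the 164–173 m interval — the pycnocline.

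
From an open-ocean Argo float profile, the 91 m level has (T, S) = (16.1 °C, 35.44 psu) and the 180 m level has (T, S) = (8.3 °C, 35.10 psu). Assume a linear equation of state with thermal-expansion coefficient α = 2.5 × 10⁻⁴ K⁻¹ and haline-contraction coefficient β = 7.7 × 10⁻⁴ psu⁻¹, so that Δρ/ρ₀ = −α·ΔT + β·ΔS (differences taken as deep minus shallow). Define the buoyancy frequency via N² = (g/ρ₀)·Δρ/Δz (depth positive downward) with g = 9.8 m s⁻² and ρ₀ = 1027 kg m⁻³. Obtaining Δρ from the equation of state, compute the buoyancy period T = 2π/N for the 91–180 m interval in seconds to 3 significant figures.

461 s

ΔT = -7.8 K, ΔS = -0.34 psu (deep − shallow).
Δρ/ρ₀ = −αΔT + βΔS = 1.95 × 10⁻³ − 2.618 × 10⁻⁴ = 1.6882 × 10⁻³, so Δρ ≈ 1.734 kg m⁻³.
N² = (g/ρ₀)·Δρ/Δz = g·(Δρ/ρ₀)/Δz = 9.8 × 1.6882 × 10⁻³ / 89 = 1.8589 × 10⁻⁴ s⁻².
N = √(1.8589 × 10⁻⁴) = 0.013634 rad s⁻¹ → T = 2π/N = 460.85 s ≈ 461 s.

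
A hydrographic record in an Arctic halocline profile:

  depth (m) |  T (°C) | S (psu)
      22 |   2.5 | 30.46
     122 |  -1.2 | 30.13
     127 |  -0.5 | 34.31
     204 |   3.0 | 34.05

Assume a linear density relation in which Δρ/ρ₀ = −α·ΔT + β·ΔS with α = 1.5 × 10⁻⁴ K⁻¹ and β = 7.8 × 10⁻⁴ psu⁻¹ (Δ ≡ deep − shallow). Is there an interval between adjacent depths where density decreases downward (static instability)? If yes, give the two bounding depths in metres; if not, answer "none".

Evaluate Δρ/ρ₀ = −αΔT + βΔS across each adjacent pair:
  22–122 m: −αΔT+βΔS = −(1.5 × 10⁻⁴)(-3.7)+(7.8 × 10⁻⁴)(-0.33) = 3.0 × 10⁻⁴ → stable
  122–127 m: −αΔT+βΔS = −(1.5 × 10⁻⁴)(+0.7)+(7.8 × 10⁻⁴)(+4.18) = 3.2 × 10⁻³ → stable
  127–204 m: −αΔT+βΔS = −(1.5 × 10⁻⁴)(+3.5)+(7.8 × 10⁻⁴)(-0.26) = -7.3 × 10⁻⁴ → UNSTABLE
The 127–204 m interval has Δρ < 0: lighter water underlies denser water.

127–204 m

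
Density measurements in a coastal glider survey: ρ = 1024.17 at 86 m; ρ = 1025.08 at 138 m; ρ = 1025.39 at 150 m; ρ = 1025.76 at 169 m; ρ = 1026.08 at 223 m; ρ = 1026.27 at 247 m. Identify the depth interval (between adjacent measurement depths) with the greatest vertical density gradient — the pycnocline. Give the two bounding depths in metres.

Compute the density gradient over each adjacent pair:
  86–138 m: Δρ/Δz = 0.91/52 = 0.018 kg m⁻⁴
  138–150 m: Δρ/Δz = 0.31/12 = 0.026 kg m⁻⁴
  150–169 m: Δρ/Δz = 0.37/19 = 0.019 kg m⁻⁴
  169–223 m: Δρ/Δz = 0.32/54 = 5.9 × 10⁻³ kg m⁻⁴
  223–247 m: Δρ/Δz = 0.19/24 = 7.9 × 10⁻³ kg m⁻⁴
The largest gradient is in the 138–150 m interval — the pycnocline.

138–150 m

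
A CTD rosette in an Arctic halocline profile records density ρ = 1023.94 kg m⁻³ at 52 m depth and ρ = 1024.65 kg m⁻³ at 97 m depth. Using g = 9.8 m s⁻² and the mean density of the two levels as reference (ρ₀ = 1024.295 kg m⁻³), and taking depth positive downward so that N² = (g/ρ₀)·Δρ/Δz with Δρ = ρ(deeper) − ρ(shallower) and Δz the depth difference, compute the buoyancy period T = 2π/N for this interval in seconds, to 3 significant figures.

511 s

Δρ = 1024.65 − 1023.94 = 0.71 kg m⁻³ over Δz = 97 − 52 = 45 m.
N² = (9.8/1024.295) × (0.71/45) = 1.5095 × 10⁻⁴ s⁻².
N = √(1.5095 × 10⁻⁴) = 0.012286 rad s⁻¹, so T = 2π/N = 511.41 s ≈ 511 s.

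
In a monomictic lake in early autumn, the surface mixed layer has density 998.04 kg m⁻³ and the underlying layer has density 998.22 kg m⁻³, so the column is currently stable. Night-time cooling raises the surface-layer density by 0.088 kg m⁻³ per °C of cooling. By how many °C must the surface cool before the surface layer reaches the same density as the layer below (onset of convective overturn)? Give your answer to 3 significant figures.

Density deficit of the surface layer: 998.22 − 998.04 = 0.18 kg m⁻³.
Required change = 0.18 / 0.088 = 2.05 °C.

2.05 °C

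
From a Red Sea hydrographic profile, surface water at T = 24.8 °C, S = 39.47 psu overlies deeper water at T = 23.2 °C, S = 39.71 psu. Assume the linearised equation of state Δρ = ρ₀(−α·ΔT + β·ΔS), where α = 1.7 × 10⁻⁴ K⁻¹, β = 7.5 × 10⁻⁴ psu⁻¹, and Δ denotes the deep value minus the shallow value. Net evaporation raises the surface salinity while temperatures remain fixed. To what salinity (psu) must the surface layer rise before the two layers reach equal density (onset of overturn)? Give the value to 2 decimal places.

Neutral buoyancy requires −α(T_deep − T_surf) + β(S_deep − S_surf′) = 0.
S_surf′ = S_deep − (α/β)·ΔT = 39.71 − (1.7 × 10⁻⁴/7.5 × 10⁻⁴)·(-1.6) = 40.0727 psu.
Increase required: 40.0727 − 39.47 = 0.6027 psu.

40.07 psu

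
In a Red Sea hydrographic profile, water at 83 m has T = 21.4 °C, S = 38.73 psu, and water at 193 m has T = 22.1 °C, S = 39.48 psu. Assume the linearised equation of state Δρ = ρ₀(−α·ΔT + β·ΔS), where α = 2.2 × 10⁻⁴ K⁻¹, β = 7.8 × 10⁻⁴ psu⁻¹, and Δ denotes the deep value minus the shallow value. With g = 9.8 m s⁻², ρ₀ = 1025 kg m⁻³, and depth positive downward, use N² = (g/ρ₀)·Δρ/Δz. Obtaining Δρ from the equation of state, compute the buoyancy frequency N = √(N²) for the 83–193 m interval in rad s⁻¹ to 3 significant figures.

6.20 × 10⁻³ rad s⁻¹

ΔT = +0.7 K, ΔS = +0.75 psu (deep − shallow).
Δρ/ρ₀ = −αΔT + βΔS = -1.54 × 10⁻⁴ + 5.85 × 10⁻⁴ = 4.31 × 10⁻⁴, so Δρ ≈ 0.4418 kg m⁻³.
N² = (g/ρ₀)·Δρ/Δz = g·(Δρ/ρ₀)/Δz = 9.8 × 4.31 × 10⁻⁴ / 110 = 3.8398 × 10⁻⁵ s⁻².
N = √(3.8398 × 10⁻⁵) = 6.1966 × 10⁻³ rad s⁻¹ ≈ 6.20 × 10⁻³ rad s⁻¹.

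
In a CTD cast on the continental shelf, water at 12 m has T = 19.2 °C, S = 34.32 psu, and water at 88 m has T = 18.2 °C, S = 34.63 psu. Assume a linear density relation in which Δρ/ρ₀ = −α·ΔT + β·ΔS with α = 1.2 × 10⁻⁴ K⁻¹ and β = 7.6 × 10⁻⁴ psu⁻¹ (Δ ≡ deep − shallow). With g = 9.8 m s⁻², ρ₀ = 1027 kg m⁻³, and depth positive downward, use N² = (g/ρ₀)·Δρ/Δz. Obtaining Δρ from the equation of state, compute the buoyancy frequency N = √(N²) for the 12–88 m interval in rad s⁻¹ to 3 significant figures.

6.77 × 10⁻³ rad s⁻¹

ΔT = -1.0 K, ΔS = +0.31 psu (deep − shallow).
Δρ/ρ₀ = −αΔT + βΔS = 1.20 × 10⁻⁴ + 2.356 × 10⁻⁴ = 3.556 × 10⁻⁴, so Δρ ≈ 0.3652 kg m⁻³.
N² = (g/ρ₀)·Δρ/Δz = g·(Δρ/ρ₀)/Δz = 9.8 × 3.556 × 10⁻⁴ / 76 = 4.5854 × 10⁻⁵ s⁻².
N = √(4.5854 × 10⁻⁵) = 6.7716 × 10⁻³ rad s⁻¹ ≈ 6.77 × 10⁻³ rad s⁻¹.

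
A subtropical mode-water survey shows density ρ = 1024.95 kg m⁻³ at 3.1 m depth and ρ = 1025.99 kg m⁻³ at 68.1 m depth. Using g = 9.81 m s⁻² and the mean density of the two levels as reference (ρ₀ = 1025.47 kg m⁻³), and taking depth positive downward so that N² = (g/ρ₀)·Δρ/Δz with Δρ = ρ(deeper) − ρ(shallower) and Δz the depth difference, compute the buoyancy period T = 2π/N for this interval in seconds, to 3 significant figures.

508 s

Δρ = 1025.99 − 1024.95 = 1.04 kg m⁻³ over Δz = 68.1 − 3.1 = 65 m.
N² = (9.81/1025.47) × (1.04/65) = 1.5306 × 10⁻⁴ s⁻².
N = √(1.5306 × 10⁻⁴) = 0.012372 rad s⁻¹, so T = 2π/N = 507.86 s ≈ 508 s.
N² > 0, so the interval is statically stable.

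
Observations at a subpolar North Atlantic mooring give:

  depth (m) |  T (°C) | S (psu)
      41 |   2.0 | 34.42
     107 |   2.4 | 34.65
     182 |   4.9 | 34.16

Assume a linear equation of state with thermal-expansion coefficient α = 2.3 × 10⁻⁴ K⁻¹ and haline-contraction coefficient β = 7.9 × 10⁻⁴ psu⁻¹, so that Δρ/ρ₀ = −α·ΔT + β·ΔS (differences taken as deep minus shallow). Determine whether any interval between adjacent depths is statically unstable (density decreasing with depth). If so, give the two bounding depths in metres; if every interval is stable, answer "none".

Evaluate Δρ/ρ₀ = −αΔT + βΔS across each adjacent pair:
  41–107 m: −αΔT+βΔS = −(2.3 × 10⁻⁴)(+0.4)+(7.9 × 10⁻⁴)(+0.23) = 9.0 × 10⁻⁵ → stable
  107–182 m: −αΔT+βΔS = −(2.3 × 10⁻⁴)(+2.5)+(7.9 × 10⁻⁴)(-0.49) = -9.6 × 10⁻⁴ → UNSTABLE
The 107–182 m interval has Δρ < 0: lighter water underlies denser water.

107–182 m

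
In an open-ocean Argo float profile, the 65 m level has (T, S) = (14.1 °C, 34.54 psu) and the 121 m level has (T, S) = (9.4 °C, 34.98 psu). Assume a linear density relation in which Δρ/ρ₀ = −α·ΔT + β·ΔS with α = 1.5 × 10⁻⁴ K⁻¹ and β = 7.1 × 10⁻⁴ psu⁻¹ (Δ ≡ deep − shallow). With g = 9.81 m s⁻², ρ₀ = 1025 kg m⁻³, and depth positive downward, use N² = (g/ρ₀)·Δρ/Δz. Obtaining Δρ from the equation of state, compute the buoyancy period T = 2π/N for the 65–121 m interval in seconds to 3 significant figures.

ΔT = -4.7 K, ΔS = +0.44 psu (deep − shallow).
Δρ/ρ₀ = −αΔT + βΔS = 7.05 × 10⁻⁴ + 3.124 × 10⁻⁴ = 1.0174 × 10⁻³, so Δρ ≈ 1.043 kg m⁻³.
N² = (g/ρ₀)·Δρ/Δz = g·(Δρ/ρ₀)/Δz = 9.81 × 1.0174 × 10⁻³ / 56 = 1.7823 × 10⁻⁴ s⁻².
N = √(1.7823 × 10⁻⁴) = 0.013350 rad s⁻¹ → T = 2π/N = 470.65 s ≈ 471 s.

471 s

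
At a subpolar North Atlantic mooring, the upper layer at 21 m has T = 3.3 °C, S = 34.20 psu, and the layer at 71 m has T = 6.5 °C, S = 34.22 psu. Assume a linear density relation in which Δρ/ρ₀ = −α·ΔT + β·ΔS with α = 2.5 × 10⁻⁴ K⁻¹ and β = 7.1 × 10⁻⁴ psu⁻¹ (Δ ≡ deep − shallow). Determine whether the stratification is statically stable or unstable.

unstable

ΔT = 6.5 − 3.3 = +3.2 K and ΔS = 34.22 − 34.20 = +0.02 psu (deep − shallow).
−αΔT = -8.00 × 10⁻⁴; βΔS = 1.42 × 10⁻⁵; sum Δρ/ρ₀ = -7.858 × 10⁻⁴.
Δρ/ρ₀ < 0, so Δρ < 0: deeper water is lighter → statically unstable; the column would overturn.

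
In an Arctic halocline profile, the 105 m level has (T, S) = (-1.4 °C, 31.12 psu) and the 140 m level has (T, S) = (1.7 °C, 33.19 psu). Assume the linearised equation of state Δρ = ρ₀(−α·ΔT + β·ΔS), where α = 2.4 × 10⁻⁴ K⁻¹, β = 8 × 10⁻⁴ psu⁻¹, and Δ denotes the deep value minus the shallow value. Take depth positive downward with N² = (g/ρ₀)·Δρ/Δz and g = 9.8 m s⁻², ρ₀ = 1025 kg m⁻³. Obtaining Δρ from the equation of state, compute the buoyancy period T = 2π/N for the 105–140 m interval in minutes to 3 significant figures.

ΔT = +3.1 K, ΔS = +2.07 psu (deep − shallow).
Δρ/ρ₀ = −αΔT + βΔS = -7.44 × 10⁻⁴ + 1.656 × 10⁻³ = 9.12 × 10⁻⁴, so Δρ ≈ 0.9348 kg m⁻³.
N² = (g/ρ₀)·Δρ/Δz = g·(Δρ/ρ₀)/Δz = 9.8 × 9.12 × 10⁻⁴ / 35 = 2.5536 × 10⁻⁴ s⁻².
N = √(2.5536 × 10⁻⁴) = 0.015980 rad s⁻¹ → T = 2π/N = 393.19 s = 6.5532 min ≈ 6.55 min.

6.55 min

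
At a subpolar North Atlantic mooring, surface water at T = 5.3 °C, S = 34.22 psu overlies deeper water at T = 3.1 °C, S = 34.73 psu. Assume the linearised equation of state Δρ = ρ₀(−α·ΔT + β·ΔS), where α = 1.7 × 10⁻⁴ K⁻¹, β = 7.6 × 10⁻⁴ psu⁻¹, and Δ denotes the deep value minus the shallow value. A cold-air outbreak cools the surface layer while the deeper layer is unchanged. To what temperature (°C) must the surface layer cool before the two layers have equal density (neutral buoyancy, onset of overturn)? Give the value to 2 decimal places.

Neutral buoyancy requires Δρ = 0, i.e. −α(T_deep − T_surf′) + β(S_deep − S_surf) = 0.
T_surf′ = T_deep − (β/α)·ΔS = 3.1 − (7.6 × 10⁻⁴/1.7 × 10⁻⁴)·(+0.51) = 0.8200 °C.
Cooling required: 5.3 − (0.8200) = 4.4800 °C.

0.82 °C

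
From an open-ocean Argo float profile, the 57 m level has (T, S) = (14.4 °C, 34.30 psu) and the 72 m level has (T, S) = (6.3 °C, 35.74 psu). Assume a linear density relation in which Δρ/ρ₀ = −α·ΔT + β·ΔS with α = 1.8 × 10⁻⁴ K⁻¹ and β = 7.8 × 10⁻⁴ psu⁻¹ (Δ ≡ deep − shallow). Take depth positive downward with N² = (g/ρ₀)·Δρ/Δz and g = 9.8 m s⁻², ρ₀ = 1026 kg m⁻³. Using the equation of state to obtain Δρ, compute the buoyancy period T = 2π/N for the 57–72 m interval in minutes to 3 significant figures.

2.55 min

ΔT = -8.1 K, ΔS = +1.44 psu (deep − shallow).
Δρ/ρ₀ = −αΔT + βΔS = 1.458 × 10⁻³ + 1.1232 × 10⁻³ = 2.5812 × 10⁻³, so Δρ ≈ 2.648 kg m⁻³.
N² = (g/ρ₀)·Δρ/Δz = g·(Δρ/ρ₀)/Δz = 9.8 × 2.5812 × 10⁻³ / 15 = 1.6864 × 10⁻³ s⁻².
N = √(1.6864 × 10⁻³) = 0.041066 rad s⁻¹ → T = 2π/N = 153.00 s = 2.5500 min ≈ 2.55 min.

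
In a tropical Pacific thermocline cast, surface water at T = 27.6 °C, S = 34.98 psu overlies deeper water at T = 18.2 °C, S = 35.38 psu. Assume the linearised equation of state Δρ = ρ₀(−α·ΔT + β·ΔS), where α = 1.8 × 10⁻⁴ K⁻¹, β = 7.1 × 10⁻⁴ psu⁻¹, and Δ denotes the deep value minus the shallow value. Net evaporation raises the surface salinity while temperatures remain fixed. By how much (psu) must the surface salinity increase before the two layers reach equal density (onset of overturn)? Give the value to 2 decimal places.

2.78 psu

Neutral buoyancy requires −α(T_deep − T_surf) + β(S_deep − S_surf′) = 0.
S_surf′ = S_deep − (α/β)·ΔT = 35.38 − (1.8 × 10⁻⁴/7.1 × 10⁻⁴)·(-9.4) = 37.7631 psu.
Increase required: 37.7631 − 34.98 = 2.7831 psu.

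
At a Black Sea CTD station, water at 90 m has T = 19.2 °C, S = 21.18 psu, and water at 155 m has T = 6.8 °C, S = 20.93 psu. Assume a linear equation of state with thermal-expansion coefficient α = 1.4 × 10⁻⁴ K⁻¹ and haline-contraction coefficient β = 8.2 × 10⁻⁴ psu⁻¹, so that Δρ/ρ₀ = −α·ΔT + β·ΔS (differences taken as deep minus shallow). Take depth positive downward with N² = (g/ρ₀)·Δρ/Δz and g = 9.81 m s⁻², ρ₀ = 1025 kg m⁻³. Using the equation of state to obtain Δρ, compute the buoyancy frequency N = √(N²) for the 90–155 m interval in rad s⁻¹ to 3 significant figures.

ΔT = -12.4 K, ΔS = -0.25 psu (deep − shallow).
Δρ/ρ₀ = −αΔT + βΔS = 1.736 × 10⁻³ − 2.05 × 10⁻⁴ = 1.531 × 10⁻³, so Δρ ≈ 1.569 kg m⁻³.
N² = (g/ρ₀)·Δρ/Δz = g·(Δρ/ρ₀)/Δz = 9.81 × 1.531 × 10⁻³ / 65 = 2.3106 × 10⁻⁴ s⁻².
N = √(2.3106 × 10⁻⁴) = 0.015201 rad s⁻¹ ≈ 0.0152 rad s⁻¹.

0.0152 rad s⁻¹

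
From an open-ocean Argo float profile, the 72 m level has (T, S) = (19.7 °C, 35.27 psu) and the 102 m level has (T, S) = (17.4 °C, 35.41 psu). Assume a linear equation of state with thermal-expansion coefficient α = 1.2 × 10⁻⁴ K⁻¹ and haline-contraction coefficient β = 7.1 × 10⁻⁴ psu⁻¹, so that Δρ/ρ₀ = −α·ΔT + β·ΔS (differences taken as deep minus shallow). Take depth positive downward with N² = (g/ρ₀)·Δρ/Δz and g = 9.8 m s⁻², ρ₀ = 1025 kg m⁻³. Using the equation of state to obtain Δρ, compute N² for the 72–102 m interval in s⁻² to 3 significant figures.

ΔT = -2.3 K, ΔS = +0.14 psu (deep − shallow).
Δρ/ρ₀ = −αΔT + βΔS = 2.76 × 10⁻⁴ + 9.94 × 10⁻⁵ = 3.754 × 10⁻⁴, so Δρ ≈ 0.3848 kg m⁻³.
N² = (g/ρ₀)·Δρ/Δz = g·(Δρ/ρ₀)/Δz = 9.8 × 3.754 × 10⁻⁴ / 30 = 1.2263 × 10⁻⁴ s⁻² ≈ 1.23 × 10⁻⁴ s⁻².

1.23 × 10⁻⁴ s⁻²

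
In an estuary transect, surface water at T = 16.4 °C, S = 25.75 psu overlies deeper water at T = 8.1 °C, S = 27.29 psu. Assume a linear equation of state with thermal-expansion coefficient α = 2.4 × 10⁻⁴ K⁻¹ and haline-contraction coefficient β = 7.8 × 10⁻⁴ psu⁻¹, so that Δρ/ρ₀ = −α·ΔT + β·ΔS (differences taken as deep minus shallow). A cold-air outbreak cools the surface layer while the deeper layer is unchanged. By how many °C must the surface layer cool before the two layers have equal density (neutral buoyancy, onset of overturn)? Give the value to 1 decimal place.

13.3 °C

Neutral buoyancy requires Δρ = 0, i.e. −α(T_deep − T_surf′) + β(S_deep − S_surf) = 0.
T_surf′ = T_deep − (β/α)·ΔS = 8.1 − (7.8 × 10⁻⁴/2.4 × 10⁻⁴)·(+1.54) = 3.095 °C.
Cooling required: 16.4 − (3.095) = 13.305 °C.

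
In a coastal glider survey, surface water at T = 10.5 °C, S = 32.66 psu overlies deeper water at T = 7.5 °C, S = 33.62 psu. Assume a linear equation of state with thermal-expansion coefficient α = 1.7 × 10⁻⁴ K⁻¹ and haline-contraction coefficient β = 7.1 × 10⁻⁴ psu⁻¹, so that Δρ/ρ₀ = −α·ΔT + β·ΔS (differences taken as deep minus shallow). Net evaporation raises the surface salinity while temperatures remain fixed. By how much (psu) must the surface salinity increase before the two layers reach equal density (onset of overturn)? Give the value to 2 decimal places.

1.68 psu

Neutral buoyancy requires −α(T_deep − T_surf) + β(S_deep − S_surf′) = 0.
S_surf′ = S_deep − (α/β)·ΔT = 33.62 − (1.7 × 10⁻⁴/7.1 × 10⁻⁴)·(-3.0) = 34.3383 psu.
Increase required: 34.3383 − 32.66 = 1.6783 psu.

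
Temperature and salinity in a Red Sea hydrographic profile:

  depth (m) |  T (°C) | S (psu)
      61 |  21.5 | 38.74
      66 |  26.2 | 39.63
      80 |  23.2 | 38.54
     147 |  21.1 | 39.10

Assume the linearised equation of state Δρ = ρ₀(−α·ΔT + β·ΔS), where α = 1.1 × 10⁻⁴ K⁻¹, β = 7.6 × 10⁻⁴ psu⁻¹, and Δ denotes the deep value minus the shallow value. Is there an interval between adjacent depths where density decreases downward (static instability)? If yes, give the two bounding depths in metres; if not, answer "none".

66–80 m

Evaluate Δρ/ρ₀ = −αΔT + βΔS across each adjacent pair:
  61–66 m: −αΔT+βΔS = −(1.1 × 10⁻⁴)(+4.7)+(7.6 × 10⁻⁴)(+0.89) = 1.6 × 10⁻⁴ → stable
  66–80 m: −αΔT+βΔS = −(1.1 × 10⁻⁴)(-3.0)+(7.6 × 10⁻⁴)(-1.09) = -5.0 × 10⁻⁴ → UNSTABLE
  80–147 m: −αΔT+βΔS = −(1.1 × 10⁻⁴)(-2.1)+(7.6 × 10⁻⁴)(+0.56) = 6.6 × 10⁻⁴ → stable
The 66–80 m interval has Δρ < 0: lighter water underlies denser water.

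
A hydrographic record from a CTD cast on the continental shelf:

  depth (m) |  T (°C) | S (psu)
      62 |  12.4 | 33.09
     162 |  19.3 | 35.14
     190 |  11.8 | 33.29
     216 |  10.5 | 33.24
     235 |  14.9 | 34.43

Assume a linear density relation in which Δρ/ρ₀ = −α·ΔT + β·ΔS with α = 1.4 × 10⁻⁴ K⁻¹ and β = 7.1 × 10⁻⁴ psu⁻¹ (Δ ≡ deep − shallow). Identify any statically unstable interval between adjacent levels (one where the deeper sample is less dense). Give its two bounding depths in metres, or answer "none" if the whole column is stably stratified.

Evaluate Δρ/ρ₀ = −αΔT + βΔS across each adjacent pair:
  62–162 m: −αΔT+βΔS = −(1.4 × 10⁻⁴)(+6.9)+(7.1 × 10⁻⁴)(+2.05) = 4.9 × 10⁻⁴ → stable
  162–190 m: −αΔT+βΔS = −(1.4 × 10⁻⁴)(-7.5)+(7.1 × 10⁻⁴)(-1.85) = -2.6 × 10⁻⁴ → UNSTABLE
  190–216 m: −αΔT+βΔS = −(1.4 × 10⁻⁴)(-1.3)+(7.1 × 10⁻⁴)(-0.05) = 1.5 × 10⁻⁴ → stable
  216–235 m: −αΔT+βΔS = −(1.4 × 10⁻⁴)(+4.4)+(7.1 × 10⁻⁴)(+1.19) = 2.3 × 10⁻⁴ → stable
The 162–190 m interval has Δρ < 0: lighter water underlies denser water.

162–190 m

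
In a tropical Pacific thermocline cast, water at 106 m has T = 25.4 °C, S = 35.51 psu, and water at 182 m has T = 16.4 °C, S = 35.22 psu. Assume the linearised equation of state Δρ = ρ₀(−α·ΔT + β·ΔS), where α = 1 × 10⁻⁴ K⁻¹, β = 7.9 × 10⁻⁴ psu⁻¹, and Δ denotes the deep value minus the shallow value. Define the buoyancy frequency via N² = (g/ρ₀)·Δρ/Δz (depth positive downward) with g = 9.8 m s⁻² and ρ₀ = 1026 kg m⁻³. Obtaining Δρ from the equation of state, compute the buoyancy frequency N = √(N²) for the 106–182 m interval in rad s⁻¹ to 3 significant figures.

ΔT = -9.0 K, ΔS = -0.29 psu (deep − shallow).
Δρ/ρ₀ = −αΔT + βΔS = 9.00 × 10⁻⁴ − 2.291 × 10⁻⁴ = 6.709 × 10⁻⁴, so Δρ ≈ 0.6883 kg m⁻³.
N² = (g/ρ₀)·Δρ/Δz = g·(Δρ/ρ₀)/Δz = 9.8 × 6.709 × 10⁻⁴ / 76 = 8.6511 × 10⁻⁵ s⁻².
N = √(8.6511 × 10⁻⁵) = 9.3011 × 10⁻³ rad s⁻¹ ≈ 9.30 × 10⁻³ rad s⁻¹.

9.30 × 10⁻³ rad s⁻¹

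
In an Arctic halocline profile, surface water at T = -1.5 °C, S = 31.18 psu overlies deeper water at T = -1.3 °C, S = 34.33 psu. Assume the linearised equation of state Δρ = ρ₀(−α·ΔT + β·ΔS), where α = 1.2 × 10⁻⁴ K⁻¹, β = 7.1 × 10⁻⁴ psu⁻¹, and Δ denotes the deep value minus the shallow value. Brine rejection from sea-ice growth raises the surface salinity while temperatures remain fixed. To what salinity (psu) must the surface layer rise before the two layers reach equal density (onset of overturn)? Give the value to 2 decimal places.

Neutral buoyancy requires −α(T_deep − T_surf) + β(S_deep − S_surf′) = 0.
S_surf′ = S_deep − (α/β)·ΔT = 34.33 − (1.2 × 10⁻⁴/7.1 × 10⁻⁴)·(+0.2) = 34.2962 psu.
Increase required: 34.2962 − 31.18 = 3.1162 psu.

34.30 psu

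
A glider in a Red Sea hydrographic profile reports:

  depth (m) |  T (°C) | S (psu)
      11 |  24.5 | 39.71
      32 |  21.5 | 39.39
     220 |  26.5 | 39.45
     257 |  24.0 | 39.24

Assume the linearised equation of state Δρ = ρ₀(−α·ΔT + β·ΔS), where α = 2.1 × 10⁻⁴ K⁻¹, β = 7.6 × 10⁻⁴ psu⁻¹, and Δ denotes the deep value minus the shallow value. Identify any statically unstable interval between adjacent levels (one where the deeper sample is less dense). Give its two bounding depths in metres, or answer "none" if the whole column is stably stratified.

Evaluate Δρ/ρ₀ = −αΔT + βΔS across each adjacent pair:
  11–32 m: −αΔT+βΔS = −(2.1 × 10⁻⁴)(-3.0)+(7.6 × 10⁻⁴)(-0.32) = 3.9 × 10⁻⁴ → stable
  32–220 m: −αΔT+βΔS = −(2.1 × 10⁻⁴)(+5.0)+(7.6 × 10⁻⁴)(+0.06) = -1.0 × 10⁻³ → UNSTABLE
  220–257 m: −αΔT+βΔS = −(2.1 × 10⁻⁴)(-2.5)+(7.6 × 10⁻⁴)(-0.21) = 3.7 × 10⁻⁴ → stable
The 32–220 m interval has Δρ < 0: lighter water underlies denser water.

32–220 m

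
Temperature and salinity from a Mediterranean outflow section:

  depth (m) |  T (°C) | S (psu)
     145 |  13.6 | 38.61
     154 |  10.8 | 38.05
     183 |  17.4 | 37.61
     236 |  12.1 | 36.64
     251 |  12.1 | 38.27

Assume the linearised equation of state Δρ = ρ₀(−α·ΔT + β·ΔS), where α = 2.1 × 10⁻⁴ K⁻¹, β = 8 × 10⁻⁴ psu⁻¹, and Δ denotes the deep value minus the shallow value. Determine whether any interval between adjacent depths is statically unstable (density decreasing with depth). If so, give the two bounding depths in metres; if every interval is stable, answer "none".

Evaluate Δρ/ρ₀ = −αΔT + βΔS across each adjacent pair:
  145–154 m: −αΔT+βΔS = −(2.1 × 10⁻⁴)(-2.8)+(8 × 10⁻⁴)(-0.56) = 1.4 × 10⁻⁴ → stable
  154–183 m: −αΔT+βΔS = −(2.1 × 10⁻⁴)(+6.6)+(8 × 10⁻⁴)(-0.44) = -1.7 × 10⁻³ → UNSTABLE
  183–236 m: −αΔT+βΔS = −(2.1 × 10⁻⁴)(-5.3)+(8 × 10⁻⁴)(-0.97) = 3.4 × 10⁻⁴ → stable
  236–251 m: −αΔT+βΔS = −(2.1 × 10⁻⁴)(+0.0)+(8 × 10⁻⁴)(+1.63) = 1.3 × 10⁻³ → stable
The 154–183 m interval has Δρ < 0: lighter water underlies denser water.

154–183 m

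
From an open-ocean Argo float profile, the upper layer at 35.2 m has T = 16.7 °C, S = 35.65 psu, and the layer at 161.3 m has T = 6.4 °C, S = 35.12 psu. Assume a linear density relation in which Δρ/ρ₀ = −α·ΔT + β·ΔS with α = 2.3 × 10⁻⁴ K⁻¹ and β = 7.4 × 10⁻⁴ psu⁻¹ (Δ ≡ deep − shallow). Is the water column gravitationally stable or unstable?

stable

ΔT = 6.4 − 16.7 = -10.3 K and ΔS = 35.12 − 35.65 = -0.53 psu (deep − shallow).
−αΔT = 2.369 × 10⁻³; βΔS = -3.922 × 10⁻⁴; sum Δρ/ρ₀ = 1.9768 × 10⁻³.
Δρ/ρ₀ > 0, so Δρ > 0: deeper water is denser → statically stable.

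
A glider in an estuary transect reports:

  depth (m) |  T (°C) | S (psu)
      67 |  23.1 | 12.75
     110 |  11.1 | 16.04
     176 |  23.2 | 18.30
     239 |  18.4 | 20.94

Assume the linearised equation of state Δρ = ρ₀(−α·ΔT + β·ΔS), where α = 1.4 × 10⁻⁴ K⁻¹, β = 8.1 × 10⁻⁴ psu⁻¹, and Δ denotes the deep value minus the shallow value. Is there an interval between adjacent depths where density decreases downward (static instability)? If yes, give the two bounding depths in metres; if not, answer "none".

Evaluate Δρ/ρ₀ = −αΔT + βΔS across each adjacent pair:
  67–110 m: −αΔT+βΔS = −(1.4 × 10⁻⁴)(-12.0)+(8.1 × 10⁻⁴)(+3.29) = 4.3 × 10⁻³ → stable
  110–176 m: −αΔT+βΔS = −(1.4 × 10⁻⁴)(+12.1)+(8.1 × 10⁻⁴)(+2.26) = 1.4 × 10⁻⁴ → stable
  176–239 m: −αΔT+βΔS = −(1.4 × 10⁻⁴)(-4.8)+(8.1 × 10⁻⁴)(+2.64) = 2.8 × 10⁻³ → stable
Every interval has Δρ > 0: the column is stably stratified throughout.

none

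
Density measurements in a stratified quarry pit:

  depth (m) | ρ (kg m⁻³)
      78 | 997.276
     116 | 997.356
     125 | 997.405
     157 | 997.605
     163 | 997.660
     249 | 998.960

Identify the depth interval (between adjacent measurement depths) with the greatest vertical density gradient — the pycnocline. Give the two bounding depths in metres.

163–249 m

Compute the density gradient over each adjacent pair:
  78–116 m: Δρ/Δz = 0.080/38 = 2.1 × 10⁻³ kg m⁻⁴
  116–125 m: Δρ/Δz = 0.049/9 = 5.4 × 10⁻³ kg m⁻⁴
  125–157 m: Δρ/Δz = 0.200/32 = 6.3 × 10⁻³ kg m⁻⁴
  157–163 m: Δρ/Δz = 0.055/6 = 9.2 × 10⁻³ kg m⁻⁴
  163–249 m: Δρ/Δz = 1.300/86 = 0.015 kg m⁻⁴
The largest gradient is in the 163–249 m interval — the pycnocline.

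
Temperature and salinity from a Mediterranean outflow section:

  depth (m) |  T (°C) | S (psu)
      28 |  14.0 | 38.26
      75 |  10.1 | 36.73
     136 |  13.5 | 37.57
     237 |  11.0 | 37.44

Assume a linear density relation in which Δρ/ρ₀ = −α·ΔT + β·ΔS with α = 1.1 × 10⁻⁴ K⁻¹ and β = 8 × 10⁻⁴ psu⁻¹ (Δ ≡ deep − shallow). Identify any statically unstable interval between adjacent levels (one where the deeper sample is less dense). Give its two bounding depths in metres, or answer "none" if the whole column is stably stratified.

Evaluate Δρ/ρ₀ = −αΔT + βΔS across each adjacent pair:
  28–75 m: −αΔT+βΔS = −(1.1 × 10⁻⁴)(-3.9)+(8 × 10⁻⁴)(-1.53) = -8.0 × 10⁻⁴ → UNSTABLE
  75–136 m: −αΔT+βΔS = −(1.1 × 10⁻⁴)(+3.4)+(8 × 10⁻⁴)(+0.84) = 3.0 × 10⁻⁴ → stable
  136–237 m: −αΔT+βΔS = −(1.1 × 10⁻⁴)(-2.5)+(8 × 10⁻⁴)(-0.13) = 1.7 × 10⁻⁴ → stable
The 28–75 m interval has Δρ < 0: lighter water underlies denser water.

28–75 m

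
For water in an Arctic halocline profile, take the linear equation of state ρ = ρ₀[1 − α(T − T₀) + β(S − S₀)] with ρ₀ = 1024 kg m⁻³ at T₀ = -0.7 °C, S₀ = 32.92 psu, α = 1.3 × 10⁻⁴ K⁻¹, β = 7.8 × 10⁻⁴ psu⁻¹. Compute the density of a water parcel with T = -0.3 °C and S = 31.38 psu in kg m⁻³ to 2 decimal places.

1022.72 kg m⁻³

T − T₀ = +0.4 K, S − S₀ = -1.54 psu.
Bracket = 1 − α·(+0.4) + β·(-1.54) = 1 + (-1.2532 × 10⁻³) = 0.9987468.
ρ = 1024 × 0.9987468 = 1022.72 kg m⁻³.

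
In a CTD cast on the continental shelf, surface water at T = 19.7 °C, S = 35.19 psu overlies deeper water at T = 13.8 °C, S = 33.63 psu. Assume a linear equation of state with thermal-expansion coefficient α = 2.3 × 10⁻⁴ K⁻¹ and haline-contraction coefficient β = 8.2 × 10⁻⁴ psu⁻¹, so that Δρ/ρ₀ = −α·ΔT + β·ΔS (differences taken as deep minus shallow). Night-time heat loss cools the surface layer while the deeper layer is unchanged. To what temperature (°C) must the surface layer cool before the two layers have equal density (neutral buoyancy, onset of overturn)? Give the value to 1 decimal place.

Neutral buoyancy requires Δρ = 0, i.e. −α(T_deep − T_surf′) + β(S_deep − S_surf) = 0.
T_surf′ = T_deep − (β/α)·ΔS = 13.8 − (8.2 × 10⁻⁴/2.3 × 10⁻⁴)·(-1.56) = 19.362 °C.
Cooling required: 19.7 − (19.362) = 0.338 °C.

19.4 °C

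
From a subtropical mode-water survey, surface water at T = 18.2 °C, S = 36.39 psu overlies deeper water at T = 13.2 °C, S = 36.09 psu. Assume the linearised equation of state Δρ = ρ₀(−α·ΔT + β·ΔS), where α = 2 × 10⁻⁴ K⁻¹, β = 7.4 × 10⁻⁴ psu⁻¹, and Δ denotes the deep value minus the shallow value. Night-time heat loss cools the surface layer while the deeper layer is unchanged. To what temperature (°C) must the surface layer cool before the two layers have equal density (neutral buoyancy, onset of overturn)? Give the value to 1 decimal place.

Neutral buoyancy requires Δρ = 0, i.e. −α(T_deep − T_surf′) + β(S_deep − S_surf) = 0.
T_surf′ = T_deep − (β/α)·ΔS = 13.2 − (7.4 × 10⁻⁴/2 × 10⁻⁴)·(-0.30) = 14.310 °C.
Cooling required: 18.2 − (14.310) = 3.890 °C.

14.3 °C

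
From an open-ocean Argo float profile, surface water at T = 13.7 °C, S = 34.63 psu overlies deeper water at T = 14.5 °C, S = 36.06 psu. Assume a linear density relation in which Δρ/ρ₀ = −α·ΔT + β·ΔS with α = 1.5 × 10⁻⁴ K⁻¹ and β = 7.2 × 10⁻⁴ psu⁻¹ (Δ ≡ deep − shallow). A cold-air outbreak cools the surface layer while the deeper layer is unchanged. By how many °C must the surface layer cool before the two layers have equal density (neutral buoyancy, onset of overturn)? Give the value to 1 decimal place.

6.1 °C

Neutral buoyancy requires Δρ = 0, i.e. −α(T_deep − T_surf′) + β(S_deep − S_surf) = 0.
T_surf′ = T_deep − (β/α)·ΔS = 14.5 − (7.2 × 10⁻⁴/1.5 × 10⁻⁴)·(+1.43) = 7.636 °C.
Cooling required: 13.7 − (7.636) = 6.064 °C.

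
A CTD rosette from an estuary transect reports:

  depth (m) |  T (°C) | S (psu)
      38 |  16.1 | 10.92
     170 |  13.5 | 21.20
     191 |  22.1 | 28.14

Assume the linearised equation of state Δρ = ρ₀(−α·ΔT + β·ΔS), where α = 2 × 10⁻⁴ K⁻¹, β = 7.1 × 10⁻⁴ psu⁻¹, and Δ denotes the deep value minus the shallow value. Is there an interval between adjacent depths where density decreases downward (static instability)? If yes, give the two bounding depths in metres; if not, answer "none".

Evaluate Δρ/ρ₀ = −αΔT + βΔS across each adjacent pair:
  38–170 m: −αΔT+βΔS = −(2 × 10⁻⁴)(-2.6)+(7.1 × 10⁻⁴)(+10.28) = 7.8 × 10⁻³ → stable
  170–191 m: −αΔT+βΔS = −(2 × 10⁻⁴)(+8.6)+(7.1 × 10⁻⁴)(+6.94) = 3.2 × 10⁻³ → stable
Every interval has Δρ > 0: the column is stably stratified throughout.

none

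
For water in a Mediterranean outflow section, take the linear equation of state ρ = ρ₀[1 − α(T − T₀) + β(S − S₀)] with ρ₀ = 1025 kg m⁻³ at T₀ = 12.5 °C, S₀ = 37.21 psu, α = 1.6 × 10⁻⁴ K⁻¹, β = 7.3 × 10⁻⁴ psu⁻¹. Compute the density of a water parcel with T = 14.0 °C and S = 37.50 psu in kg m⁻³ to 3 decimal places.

T − T₀ = +1.5 K, S − S₀ = +0.29 psu.
Bracket = 1 − α·(+1.5) + β·(+0.29) = 1 + (-2.83 × 10⁻⁵) = 0.9999717.
ρ = 1025 × 0.9999717 = 1024.971 kg m⁻³.

1024.971 kg m⁻³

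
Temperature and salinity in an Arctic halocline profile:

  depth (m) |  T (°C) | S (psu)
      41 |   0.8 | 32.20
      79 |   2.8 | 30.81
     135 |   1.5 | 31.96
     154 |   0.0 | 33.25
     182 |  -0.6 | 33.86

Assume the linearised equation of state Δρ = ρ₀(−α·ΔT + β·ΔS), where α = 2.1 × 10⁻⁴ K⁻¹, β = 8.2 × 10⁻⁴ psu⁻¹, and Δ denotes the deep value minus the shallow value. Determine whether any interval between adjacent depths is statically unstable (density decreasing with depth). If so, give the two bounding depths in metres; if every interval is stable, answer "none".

Evaluate Δρ/ρ₀ = −αΔT + βΔS across each adjacent pair:
  41–79 m: −αΔT+βΔS = −(2.1 × 10⁻⁴)(+2.0)+(8.2 × 10⁻⁴)(-1.39) = -1.6 × 10⁻³ → UNSTABLE
  79–135 m: −αΔT+βΔS = −(2.1 × 10⁻⁴)(-1.3)+(8.2 × 10⁻⁴)(+1.15) = 1.2 × 10⁻³ → stable
  135–154 m: −αΔT+βΔS = −(2.1 × 10⁻⁴)(-1.5)+(8.2 × 10⁻⁴)(+1.29) = 1.4 × 10⁻³ → stable
  154–182 m: −αΔT+βΔS = −(2.1 × 10⁻⁴)(-0.6)+(8.2 × 10⁻⁴)(+0.61) = 6.3 × 10⁻⁴ → stable
The 41–79 m interval has Δρ < 0: lighter water underlies denser water.

41–79 m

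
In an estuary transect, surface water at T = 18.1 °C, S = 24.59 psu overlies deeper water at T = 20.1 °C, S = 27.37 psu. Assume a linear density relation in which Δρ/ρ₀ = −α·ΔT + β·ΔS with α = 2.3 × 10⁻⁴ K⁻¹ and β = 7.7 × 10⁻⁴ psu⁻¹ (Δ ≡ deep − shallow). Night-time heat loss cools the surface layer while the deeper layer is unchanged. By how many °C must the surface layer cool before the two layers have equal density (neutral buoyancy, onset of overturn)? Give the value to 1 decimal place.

Neutral buoyancy requires Δρ = 0, i.e. −α(T_deep − T_surf′) + β(S_deep − S_surf) = 0.
T_surf′ = T_deep − (β/α)·ΔS = 20.1 − (7.7 × 10⁻⁴/2.3 × 10⁻⁴)·(+2.78) = 10.793 °C.
Cooling required: 18.1 − (10.793) = 7.307 °C.

7.3 °C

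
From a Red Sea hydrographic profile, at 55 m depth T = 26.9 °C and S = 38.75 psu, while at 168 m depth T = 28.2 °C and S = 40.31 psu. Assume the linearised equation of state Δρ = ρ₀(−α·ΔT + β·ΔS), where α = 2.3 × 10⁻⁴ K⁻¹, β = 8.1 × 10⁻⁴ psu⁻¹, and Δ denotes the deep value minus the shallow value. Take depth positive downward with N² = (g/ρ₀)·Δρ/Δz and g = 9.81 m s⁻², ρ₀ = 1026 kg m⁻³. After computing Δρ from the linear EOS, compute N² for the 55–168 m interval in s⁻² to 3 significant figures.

ΔT = +1.3 K, ΔS = +1.56 psu (deep − shallow).
Δρ/ρ₀ = −αΔT + βΔS = -2.99 × 10⁻⁴ + 1.2636 × 10⁻³ = 9.646 × 10⁻⁴, so Δρ ≈ 0.9897 kg m⁻³.
N² = (g/ρ₀)·Δρ/Δz = g·(Δρ/ρ₀)/Δz = 9.81 × 9.646 × 10⁻⁴ / 113 = 8.3741 × 10⁻⁵ s⁻² ≈ 8.37 × 10⁻⁵ s⁻².

8.37 × 10⁻⁵ s⁻²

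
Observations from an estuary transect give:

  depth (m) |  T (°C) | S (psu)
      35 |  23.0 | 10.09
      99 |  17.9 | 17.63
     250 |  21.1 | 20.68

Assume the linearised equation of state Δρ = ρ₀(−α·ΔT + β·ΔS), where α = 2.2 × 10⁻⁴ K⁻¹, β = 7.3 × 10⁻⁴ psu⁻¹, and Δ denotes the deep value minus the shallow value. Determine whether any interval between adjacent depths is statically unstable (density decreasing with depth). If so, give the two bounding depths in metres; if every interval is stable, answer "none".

Evaluate Δρ/ρ₀ = −αΔT + βΔS across each adjacent pair:
  35–99 m: −αΔT+βΔS = −(2.2 × 10⁻⁴)(-5.1)+(7.3 × 10⁻⁴)(+7.54) = 6.6 × 10⁻³ → stable
  99–250 m: −αΔT+βΔS = −(2.2 × 10⁻⁴)(+3.2)+(7.3 × 10⁻⁴)(+3.05) = 1.5 × 10⁻³ → stable
Every interval has Δρ > 0: the column is stably stratified throughout.

none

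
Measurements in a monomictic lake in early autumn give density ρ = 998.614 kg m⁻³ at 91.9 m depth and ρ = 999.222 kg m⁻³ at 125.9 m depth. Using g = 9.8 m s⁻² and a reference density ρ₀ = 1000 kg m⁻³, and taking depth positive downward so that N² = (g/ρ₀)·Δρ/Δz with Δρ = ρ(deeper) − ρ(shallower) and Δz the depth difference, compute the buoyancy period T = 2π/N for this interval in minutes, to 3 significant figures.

7.91 min

Δρ = 999.222 − 998.614 = 0.608 kg m⁻³ over Δz = 125.9 − 91.9 = 34 m.
N² = (9.8/1000) × (0.608/34) = 1.7525 × 10⁻⁴ s⁻².
N = √(1.7525 × 10⁻⁴) = 0.013238 rad s⁻¹, so T = 2π/N = 474.63 s = 7.9105 min ≈ 7.91 min.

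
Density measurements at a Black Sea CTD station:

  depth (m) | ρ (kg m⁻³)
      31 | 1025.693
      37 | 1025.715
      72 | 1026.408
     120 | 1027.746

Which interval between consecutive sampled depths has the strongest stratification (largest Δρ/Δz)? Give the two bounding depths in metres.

Compute the density gradient over each adjacent pair:
  31–37 m: Δρ/Δz = 0.022/6 = 3.7 × 10⁻³ kg m⁻⁴
  37–72 m: Δρ/Δz = 0.693/35 = 0.020 kg m⁻⁴
  72–120 m: Δρ/Δz = 1.338/48 = 0.028 kg m⁻⁴
The largest gradient is in the 72–120 m interval — the pycnocline.

72–120 m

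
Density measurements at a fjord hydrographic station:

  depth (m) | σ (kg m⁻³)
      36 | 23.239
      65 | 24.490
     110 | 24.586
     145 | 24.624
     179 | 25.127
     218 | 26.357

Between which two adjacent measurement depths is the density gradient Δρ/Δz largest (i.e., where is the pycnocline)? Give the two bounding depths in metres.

36–65 m

Compute the density gradient over each adjacent pair:
  36–65 m: Δρ/Δz = 1.251/29 = 0.043 kg m⁻⁴
  65–110 m: Δρ/Δz = 0.096/45 = 2.1 × 10⁻³ kg m⁻⁴
  110–145 m: Δρ/Δz = 0.038/35 = 1.1 × 10⁻³ kg m⁻⁴
  145–179 m: Δρ/Δz = 0.503/34 = 0.015 kg m⁻⁴
  179–218 m: Δρ/Δz = 1.230/39 = 0.032 kg m⁻⁴
The largest gradient is in the 36–65 m interval — the pycnocline.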